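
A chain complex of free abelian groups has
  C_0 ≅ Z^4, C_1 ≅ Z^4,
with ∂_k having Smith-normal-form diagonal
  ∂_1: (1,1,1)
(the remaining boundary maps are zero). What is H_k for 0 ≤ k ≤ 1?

H_0 = Z,  H_1 = Z.

H_0: b_0 = 4 − 0 − 3 = 1; torsion from ∂_1 factors > 1: none. So H_0 = Z.
H_1: b_1 = 4 − 3 − 0 = 1; torsion from ∂_2 factors > 1: none. So H_1 = Z.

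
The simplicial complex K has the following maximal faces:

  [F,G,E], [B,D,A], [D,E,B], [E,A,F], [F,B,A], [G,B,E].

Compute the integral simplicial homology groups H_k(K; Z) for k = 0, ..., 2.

H_0 = Z,  H_1 = Z,  H_2 = 0.

Take the total order A < B < D < E < F < G on the vertex set. Then K (dimension 2) consists of the simplices:

  0-simplices (6): A, B, D, E, F, G
  1-simplices (12): AB, AD, AE, AF, BD, BE, BF, BG, DE, EF, EG, FG
  2-simplices (6): ABD, ABF, AEF, BDE, BEG, EFG

Hence C_0 ≅ Z^6, C_1 ≅ Z^12, C_2 ≅ Z^6.

The boundary map ∂_1: C_1 → C_0 maps an edge to its endpoints' difference, ∂[p,q] = q − p. For instance
  ∂BD = D − B.
This gives a 6×12 integer matrix of rank 5; reducing to Smith normal form yields diagonal entries (1,1,1,1,1).

Boundary ∂_2: C_2 → C_1 sends each 2-simplex [p,q,r] to [q,r] − [p,r] + [p,q]. For instance
  ∂BEG = EG − BG + BE,
  ∂BDE = DE − BE + BD.
This gives a 12×6 integer matrix of rank 6; reducing to Smith normal form yields diagonal entries (1,1,1,1,1,1).

From H_k ≅ ker(∂_k) / im(∂_{k+1}) we obtain:

  H_0: rank C_0 − rank ∂_1 = 6 − 5 = 1, and the invariant factors of ∂_1 are all 1, so H_0 ≅ Z.
  H_1: rank ker ∂_1 − rank ∂_2 = (12 − 5) − 6 = 1, and the invariant factors of ∂_2 are all 1, so H_1 ≅ Z.
  H_2: rank ker ∂_2 − rank ∂_3 = (6 − 6) − 0 = 0, and there is no ∂_3, so H_2 ≅ 0.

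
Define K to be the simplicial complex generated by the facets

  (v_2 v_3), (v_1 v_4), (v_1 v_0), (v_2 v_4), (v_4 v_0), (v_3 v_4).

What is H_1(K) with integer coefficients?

H_1 ≅ Z^2.

Fix the vertex order v_0 < v_1 < v_2 < v_3 < v_4 and write every simplex with vertices in increasing order. Then dim K = 1 and the simplices of K are:

  0-simplices (5): [v_0], [v_1], [v_2], [v_3], [v_4]
  1-simplices (6): [v_0,v_1], [v_0,v_4], [v_1,v_4], [v_2,v_3], [v_2,v_4], [v_3,v_4]

giving chain groups C_0 ≅ Z^5, C_1 ≅ Z^6.

The boundary map ∂_1: C_1 → C_0 sends each edge [p,q] (with p < q) to q − p.
As a 5×6 matrix over Z this has rank 4, with invariant factors (1,1,1,1).

Computing H_k = (kernel of ∂_k) / (image of ∂_{k+1}):

  H_1: rank ker ∂_1 − rank ∂_2 = (6 − 4) − 0 = 2, and there is no ∂_2, so H_1 ≅ Z^2.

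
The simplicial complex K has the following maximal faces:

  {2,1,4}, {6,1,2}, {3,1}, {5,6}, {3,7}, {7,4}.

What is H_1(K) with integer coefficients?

H_1 ≅ Z.

We work with the vertex ordering 1 < 2 < 3 < 4 < 5 < 6 < 7. The simplices of K, each written with vertices in increasing order, are:

  0-simplices (7): [1], [2], [3], [4], [5], [6], [7]
  1-simplices (9): [1,2], [1,3], [1,4], [1,6], [2,4], [2,6], [3,7], [4,7], [5,6]
  2-simplices (2): [1,2,4], [1,2,6]

Hence C_0 ≅ Z^7, C_1 ≅ Z^9, C_2 ≅ Z^2.

The boundary map ∂_1: C_1 → C_0 sends each edge [p,q] (with p < q) to q − p. For instance
  ∂[1,4] = [4] − [1].
As a 7×9 matrix over Z this has rank 6, with invariant factors (1,1,1,1,1,1).

The boundary map ∂_2: C_2 → C_1 sends each 2-simplex [p,q,r] to [q,r] − [p,r] + [p,q]. For instance
  ∂[1,2,4] = [2,4] − [1,4] + [1,2],
  ∂[1,2,6] = [2,6] − [1,6] + [1,2].
The 9×2 boundary matrix has rank 2 and Smith normal form diag(1,1).

Reading off H_k = ker ∂_k / im ∂_{k+1}:

  H_1: rank ker ∂_1 − rank ∂_2 = (9 − 6) − 2 = 1, and the invariant factors of ∂_2 are all 1, so H_1 ≅ Z.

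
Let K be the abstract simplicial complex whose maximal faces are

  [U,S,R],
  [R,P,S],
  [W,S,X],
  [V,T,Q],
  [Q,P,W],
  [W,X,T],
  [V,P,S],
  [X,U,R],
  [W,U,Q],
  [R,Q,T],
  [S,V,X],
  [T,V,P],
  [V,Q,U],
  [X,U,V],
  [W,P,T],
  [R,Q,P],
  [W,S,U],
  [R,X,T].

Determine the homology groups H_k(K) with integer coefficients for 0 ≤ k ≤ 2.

Fix the vertex order P < Q < R < S < T < U < V < W < X and write every simplex with vertices in increasing order. Then dim K = 2 and the simplices of K are:

  0-simplices (9): P, Q, R, S, T, U, V, W, X
  1-simplices (27): PQ, PR, PS, PT, PV, PW, QR, QT, QU, QV, QW, RS, RT, RU, RX, SU, SV, SW, SX, TV, TW, TX, UV, UW, UX, VX, WX
  2-simplices (18): PQR, PQW, PRS, PSV, PTV, PTW, QRT, QTV, QUV, QUW, RSU, RTX, RUX, SUW, SVX, SWX, TWX, UVX

Hence C_0 ≅ Z^9, C_1 ≅ Z^27, C_2 ≅ Z^18.

The boundary map ∂_1: C_1 → C_0 sends each edge [p,q] (with p < q) to q − p.
The 9×27 boundary matrix has rank 8 and Smith normal form diag(1,1,1,1,1,1,1,1).

The boundary map ∂_2: C_2 → C_1 acts by ∂[p,q,r] = [q,r] − [p,r] + [p,q]. For instance
  ∂QUV = UV − QV + QU,
  ∂QUW = UW − QW + QU.
The resulting 27×18 matrix has rank 18, and its Smith normal form has invariant factors (1,1,1,1,1,1,1,1,1,1,1,1,1,1,1,1,1,2).

Computing H_k = (kernel of ∂_k) / (image of ∂_{k+1}):

  H_0: rank C_0 − rank ∂_1 = 9 − 8 = 1, and the invariant factors of ∂_1 are all 1, so H_0 ≅ Z.
  H_1: rank ker ∂_1 − rank ∂_2 = (27 − 8) − 18 = 1, and ∂_2 has invariant factor 2 > 1, so H_1 ≅ Z ⊕ Z/2Z.
  H_2: rank ker ∂_2 − rank ∂_3 = (18 − 18) − 0 = 0, and there is no ∂_3, so H_2 ≅ 0.

(K is a triangulation of the Klein bottle.)

H_0 ≅ Z,  H_1 ≅ Z ⊕ Z/2Z,  H_2 = 0.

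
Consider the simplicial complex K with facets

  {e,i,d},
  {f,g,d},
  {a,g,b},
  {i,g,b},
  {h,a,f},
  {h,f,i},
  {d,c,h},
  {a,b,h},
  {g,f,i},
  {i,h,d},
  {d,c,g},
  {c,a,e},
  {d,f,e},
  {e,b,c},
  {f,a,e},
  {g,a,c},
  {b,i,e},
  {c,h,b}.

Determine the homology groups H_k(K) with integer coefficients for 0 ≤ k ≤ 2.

Fix the vertex order a < b < c < d < e < f < g < h < i and write every simplex with vertices in increasing order. Then dim K = 2 and the simplices of K are:

  0-simplices (9): a, b, c, d, e, f, g, h, i
  1-simplices (27): ab, ac, ae, af, ag, ah, bc, be, bg, bh, bi, cd, ce, cg, ch, de, df, dg, dh, di, ef, ei, fg, fh, fi, gi, hi
  2-simplices (18): abg, abh, ace, acg, aef, afh, bce, bch, bei, bgi, cdg, cdh, def, dei, dfg, dhi, fgi, fhi

Hence C_0 ≅ Z^9, C_1 ≅ Z^27, C_2 ≅ Z^18.

The boundary map ∂_1: C_1 → C_0 is given by ∂[p,q] = [q] − [p]. For instance
  ∂cg = g − c.
The 9×27 boundary matrix has rank 8 and Smith normal form diag(1,1,1,1,1,1,1,1).

Boundary ∂_2: C_2 → C_1 sends each 2-simplex [p,q,r] to [q,r] − [p,r] + [p,q]. For instance
  ∂bch = ch − bh + bc,
  ∂afh = fh − ah + af.
This gives a 27×18 integer matrix of rank 18; reducing to Smith normal form yields diagonal entries (1,1,1,1,1,1,1,1,1,1,1,1,1,1,1,1,1,2).

Now H_k = ker ∂_k / im ∂_{k+1}, so:

  H_0: rank C_0 − rank ∂_1 = 9 − 8 = 1, and the invariant factors of ∂_1 are all 1, so H_0 = Z.
  H_1: rank ker ∂_1 − rank ∂_2 = (27 − 8) − 18 = 1, and ∂_2 has invariant factor 2 > 1, so H_1 = Z ⊕ Z/2.
  H_2: rank ker ∂_2 − rank ∂_3 = (18 − 18) − 0 = 0, and there is no ∂_3, so H_2 = 0.

H_0 = Z,  H_1 = Z ⊕ Z/2,  H_2 = 0.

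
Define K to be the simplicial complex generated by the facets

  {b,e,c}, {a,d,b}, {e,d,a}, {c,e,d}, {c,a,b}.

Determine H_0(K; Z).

H_0 = Z.

We work with the vertex ordering a < b < c < d < e. The simplices of K, each written with vertices in increasing order, are:

  0-simplices (5): a, b, c, d, e
  1-simplices (10): ab, ac, ad, ae, bc, bd, be, cd, ce, de
  2-simplices (5): abc, abd, ade, bce, cde

Hence C_0 ≅ Z^5, C_1 ≅ Z^10, C_2 ≅ Z^5.

∂_1: C_1 → C_0 is given by ∂[p,q] = [q] − [p]. For instance
  ∂be = e − b.
The resulting 5×10 matrix has rank 4, and its Smith normal form has invariant factors (1,1,1,1).

Boundary ∂_2: C_2 → C_1 maps a triangle to the signed sum of its edges. For instance
  ∂abc = bc − ac + ab,
  ∂bce = ce − be + bc.
As a 10×5 matrix over Z this has rank 5, with invariant factors (1,1,1,1,1).

Reading off H_k = ker ∂_k / im ∂_{k+1}:

  H_0: rank C_0 − rank ∂_1 = 5 − 4 = 1, and the invariant factors of ∂_1 are all 1, so H_0 ≅ Z.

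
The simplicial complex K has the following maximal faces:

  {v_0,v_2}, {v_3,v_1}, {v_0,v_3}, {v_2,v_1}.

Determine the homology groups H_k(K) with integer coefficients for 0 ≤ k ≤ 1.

H_0 = Z,  H_1 = Z.

Fix the vertex order v_0 < v_1 < v_2 < v_3 and write every simplex with vertices in increasing order. Then dim K = 1 and the simplices of K are:

  0-simplices (4): [v_0], [v_1], [v_2], [v_3]
  1-simplices (4): [v_0,v_2], [v_0,v_3], [v_1,v_2], [v_1,v_3]

Hence C_0 ≅ Z^4, C_1 ≅ Z^4.

∂_1: C_1 → C_0 maps an edge to its endpoints' difference, ∂[p,q] = q − p. For instance
  ∂[v_1,v_2] = [v_2] − [v_1].
As a 4×4 matrix over Z this has rank 3, with invariant factors (1,1,1).

Now H_k = ker ∂_k / im ∂_{k+1}, so:

  H_0: rank C_0 − rank ∂_1 = 4 − 3 = 1, and the invariant factors of ∂_1 are all 1, so H_0 ≅ Z.
  H_1: rank ker ∂_1 − rank ∂_2 = (4 − 3) − 0 = 1, and there is no ∂_2, so H_1 ≅ Z.

As a check, the Euler characteristic is 4 − 4 = 0, which agrees with 1 − 1 = 0.
(K is a triangulation of the circle S^1.)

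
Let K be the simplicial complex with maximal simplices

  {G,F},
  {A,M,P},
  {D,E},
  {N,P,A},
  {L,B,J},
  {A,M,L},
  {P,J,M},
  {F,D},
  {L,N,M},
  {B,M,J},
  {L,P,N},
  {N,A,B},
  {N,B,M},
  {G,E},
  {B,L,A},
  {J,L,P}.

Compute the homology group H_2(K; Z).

Order the vertices as A < B < D < E < F < G < J < L < M < N < P. Listing each simplex with vertices in this order, K has dimension 2 with simplices:

  0-simplices (11): A, B, D, E, F, G, J, L, M, N, P
  1-simplices (22): AB, AL, AM, AN, AP, BJ, BL, BM, BN, DE, DF, EG, FG, JL, JM, JP, LM, LN, LP, MN, MP, NP
  2-simplices (12): ABL, ABN, ALM, AMP, ANP, BJL, BJM, BMN, JLP, JMP, LMN, LNP

Hence C_0 ≅ Z^11, C_1 ≅ Z^22, C_2 ≅ Z^12.

Boundary ∂_1: C_1 → C_0 is given by ∂[p,q] = [q] − [p]. For instance
  ∂JM = M − J.
The resulting 11×22 matrix has rank 9, and its Smith normal form has invariant factors (1,1,1,1,1,1,1,1,1).

The boundary map ∂_2: C_2 → C_1 acts by ∂[p,q,r] = [q,r] − [p,r] + [p,q]. For instance
  ∂ALM = LM − AM + AL,
  ∂ANP = NP − AP + AN.
The 22×12 boundary matrix has rank 12 and Smith normal form diag(1,1,1,1,1,1,1,1,1,1,1,2).

From H_k ≅ ker(∂_k) / im(∂_{k+1}) we obtain:

  H_2: rank ker ∂_2 − rank ∂_3 = (12 − 12) − 0 = 0, and there is no ∂_3, so H_2 ≅ 0.

(K is a triangulation of the disjoint union of the real projective plane RP^2 and the circle S^1.)

H_2 ≅ 0.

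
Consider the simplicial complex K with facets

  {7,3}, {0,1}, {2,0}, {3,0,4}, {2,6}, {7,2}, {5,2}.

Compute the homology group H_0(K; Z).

Order the vertices as 0 < 1 < 2 < 3 < 4 < 5 < 6 < 7. Listing each simplex with vertices in this order, K has dimension 2 with simplices:

  0-simplices (8): [0], [1], [2], [3], [4], [5], [6], [7]
  1-simplices (9): [0,1], [0,2], [0,3], [0,4], [2,5], [2,6], [2,7], [3,4], [3,7]
  2-simplices (1): [0,3,4]

so the chain groups are C_0 ≅ Z^8, C_1 ≅ Z^9, C_2 ≅ Z^1.

Boundary ∂_1: C_1 → C_0 is given by ∂[p,q] = [q] − [p].
This gives a 8×9 integer matrix of rank 7; reducing to Smith normal form yields diagonal entries (1,1,1,1,1,1,1).

The boundary map ∂_2: C_2 → C_1 acts by ∂[p,q,r] = [q,r] − [p,r] + [p,q]. For instance
  ∂[0,3,4] = [3,4] − [0,4] + [0,3].
As a 9×1 matrix over Z this has rank 1, with invariant factors (1).

Now H_k = ker ∂_k / im ∂_{k+1}, so:

  H_0: rank C_0 − rank ∂_1 = 8 − 7 = 1, and the invariant factors of ∂_1 are all 1, so H_0 = Z.

H_0 = Z.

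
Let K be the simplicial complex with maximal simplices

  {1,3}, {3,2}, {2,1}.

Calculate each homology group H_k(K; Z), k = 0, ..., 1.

Fix the vertex order 1 < 2 < 3 and write every simplex with vertices in increasing order. Then dim K = 1 and the simplices of K are:

  0-simplices (3): [1], [2], [3]
  1-simplices (3): [1,2], [1,3], [2,3]

giving chain groups C_0 ≅ Z^3, C_1 ≅ Z^3.

Boundary ∂_1: C_1 → C_0 is given by ∂[p,q] = [q] − [p].
The 3×3 boundary matrix has rank 2 and Smith normal form diag(1,1).

Reading off H_k = ker ∂_k / im ∂_{k+1}:

  H_0: rank C_0 − rank ∂_1 = 3 − 2 = 1, and the invariant factors of ∂_1 are all 1, so H_0 ≅ Z.
  H_1: rank ker ∂_1 − rank ∂_2 = (3 − 2) − 0 = 1, and there is no ∂_2, so H_1 ≅ Z.

(K is a triangulation of the circle S^1.)

H_0 ≅ Z,  H_1 ≅ Z.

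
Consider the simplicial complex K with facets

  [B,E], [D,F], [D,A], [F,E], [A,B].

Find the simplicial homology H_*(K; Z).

H_0 = Z,  H_1 = Z.

K has 5 vertices, 5 edges.
rank ∂_0 = 0, rank ∂_1 = 4 ⇒ b_0 = 5 − 0 − 4 = 1; all invariant factors of ∂_1 are 1 so no torsion. So H_0 = Z.
rank ∂_1 = 4, rank ∂_2 = 0 ⇒ b_1 = 5 − 4 − 0 = 1. So H_1 = Z.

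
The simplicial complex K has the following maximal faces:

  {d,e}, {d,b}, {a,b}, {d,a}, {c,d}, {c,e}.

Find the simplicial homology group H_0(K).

H_0 ≅ Z.

Order the vertices as a < b < c < d < e. Listing each simplex with vertices in this order, K has dimension 1 with simplices:

  0-simplices (5): a, b, c, d, e
  1-simplices (6): ab, ad, bd, cd, ce, de

so the chain groups are C_0 ≅ Z^5, C_1 ≅ Z^6.

The boundary map ∂_1: C_1 → C_0 maps an edge to its endpoints' difference, ∂[p,q] = q − p. For instance
  ∂de = e − d.
The 5×6 boundary matrix has rank 4 and Smith normal form diag(1,1,1,1).

Reading off H_k = ker ∂_k / im ∂_{k+1}:

  H_0: rank C_0 − rank ∂_1 = 5 − 4 = 1, and the invariant factors of ∂_1 are all 1, so H_0 = Z.

(K is a triangulation of a wedge of 2 circles.)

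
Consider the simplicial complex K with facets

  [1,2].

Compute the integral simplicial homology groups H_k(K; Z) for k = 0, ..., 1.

Order the vertices as 1 < 2. Listing each simplex with vertices in this order, K has dimension 1 with simplices:

  0-simplices (2): [1], [2]
  1-simplices (1): [1,2]

so the chain groups are C_0 ≅ Z^2, C_1 ≅ Z^1.

Boundary ∂_1: C_1 → C_0 is given by ∂[p,q] = [q] − [p]. For instance
  ∂[1,2] = [2] − [1].
As a 2×1 matrix over Z this has rank 1, with invariant factors (1).

Now H_k = ker ∂_k / im ∂_{k+1}, so:

  H_0: rank C_0 − rank ∂_1 = 2 − 1 = 1, and the invariant factors of ∂_1 are all 1, so H_0 ≅ Z.
  H_1: rank ker ∂_1 − rank ∂_2 = (1 − 1) − 0 = 0, and there is no ∂_2, so H_1 ≅ 0.

As a check, the Euler characteristic is 2 − 1 = 1, which agrees with 1 − 0 = 1.

H_0 = Z,  H_1 = 0.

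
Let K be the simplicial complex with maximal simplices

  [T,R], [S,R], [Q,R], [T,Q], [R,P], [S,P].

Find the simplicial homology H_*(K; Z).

H_0 ≅ Z,  H_1 ≅ Z^2.

Order the vertices as P < Q < R < S < T. Listing each simplex with vertices in this order, K has dimension 1 with simplices:

  0-simplices (5): P, Q, R, S, T
  1-simplices (6): PR, PS, QR, QT, RS, RT

Hence C_0 ≅ Z^5, C_1 ≅ Z^6.

The boundary map ∂_1: C_1 → C_0 maps an edge to its endpoints' difference, ∂[p,q] = q − p. For instance
  ∂PR = R − P.
This gives a 5×6 integer matrix of rank 4; reducing to Smith normal form yields diagonal entries (1,1,1,1).

Reading off H_k = ker ∂_k / im ∂_{k+1}:

  H_0: rank C_0 − rank ∂_1 = 5 − 4 = 1, and the invariant factors of ∂_1 are all 1, so H_0 ≅ Z.
  H_1: rank ker ∂_1 − rank ∂_2 = (6 − 4) − 0 = 2, and there is no ∂_2, so H_1 ≅ Z^2.

As a check, the Euler characteristic is 5 − 6 = -1, which agrees with 1 − 2 = -1.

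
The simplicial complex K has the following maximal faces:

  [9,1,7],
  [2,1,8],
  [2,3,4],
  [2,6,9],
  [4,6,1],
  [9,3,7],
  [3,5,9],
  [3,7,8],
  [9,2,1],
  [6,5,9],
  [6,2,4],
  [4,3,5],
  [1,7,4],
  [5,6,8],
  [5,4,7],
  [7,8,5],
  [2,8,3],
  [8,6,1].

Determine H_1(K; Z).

Order the vertices as 1 < 2 < 3 < 4 < 5 < 6 < 7 < 8 < 9. Listing each simplex with vertices in this order, K has dimension 2 with simplices:

  0-simplices (9): [1], [2], [3], [4], [5], [6], [7], [8], [9]
  1-simplices (27): (27 of them)
  2-simplices (18): [1,2,8], [1,2,9], [1,4,6], [1,4,7], [1,6,8], [1,7,9], [2,3,4], [2,3,8], [2,4,6], [2,6,9], [3,4,5], [3,5,9], [3,7,8], [3,7,9], [4,5,7], [5,6,8], [5,6,9], [5,7,8]

Hence C_0 ≅ Z^9, C_1 ≅ Z^27, C_2 ≅ Z^18.

The boundary map ∂_1: C_1 → C_0 is given by ∂[p,q] = [q] − [p]. For instance
  ∂[4,7] = [7] − [4].
The resulting 9×27 matrix has rank 8, and its Smith normal form has invariant factors (1,1,1,1,1,1,1,1).

Boundary ∂_2: C_2 → C_1 acts by ∂[p,q,r] = [q,r] − [p,r] + [p,q]. For instance
  ∂[1,4,6] = [4,6] − [1,6] + [1,4],
  ∂[1,2,9] = [2,9] − [1,9] + [1,2].
The 27×18 boundary matrix has rank 18 and Smith normal form diag(1,1,1,1,1,1,1,1,1,1,1,1,1,1,1,1,1,2).

Now H_k = ker ∂_k / im ∂_{k+1}, so:

  H_1: rank ker ∂_1 − rank ∂_2 = (27 − 8) − 18 = 1, and ∂_2 has invariant factor 2 > 1, so H_1 ≅ Z ⊕ Z/2.

H_1 ≅ Z ⊕ Z/2.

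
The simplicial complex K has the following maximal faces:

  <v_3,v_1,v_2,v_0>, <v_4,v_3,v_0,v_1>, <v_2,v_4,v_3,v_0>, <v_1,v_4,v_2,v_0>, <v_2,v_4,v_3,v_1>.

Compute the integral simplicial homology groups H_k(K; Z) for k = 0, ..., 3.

H_0 ≅ Z,  H_1 = 0,  H_2 = 0,  H_3 ≅ Z.

We work with the vertex ordering v_0 < v_1 < v_2 < v_3 < v_4. The simplices of K, each written with vertices in increasing order, are:

  0-simplices (5): [v_0], [v_1], [v_2], [v_3], [v_4]
  1-simplices (10): [v_0,v_1], [v_0,v_2], [v_0,v_3], [v_0,v_4], [v_1,v_2], [v_1,v_3], [v_1,v_4], [v_2,v_3], [v_2,v_4], [v_3,v_4]
  2-simplices (10): [v_0,v_1,v_2], [v_0,v_1,v_3], [v_0,v_1,v_4], [v_0,v_2,v_3], [v_0,v_2,v_4], [v_0,v_3,v_4], [v_1,v_2,v_3], [v_1,v_2,v_4], [v_1,v_3,v_4], [v_2,v_3,v_4]
  3-simplices (5): [v_0,v_1,v_2,v_3], [v_0,v_1,v_2,v_4], [v_0,v_1,v_3,v_4], [v_0,v_2,v_3,v_4], [v_1,v_2,v_3,v_4]

giving chain groups C_0 ≅ Z^5, C_1 ≅ Z^10, C_2 ≅ Z^10, C_3 ≅ Z^5.

∂_1: C_1 → C_0 maps an edge to its endpoints' difference, ∂[p,q] = q − p. For instance
  ∂[v_0,v_1] = [v_1] − [v_0].
The resulting 5×10 matrix has rank 4, and its Smith normal form has invariant factors (1,1,1,1).

∂_2: C_2 → C_1 acts by ∂[p,q,r] = [q,r] − [p,r] + [p,q]. For instance
  ∂[v_0,v_2,v_4] = [v_2,v_4] − [v_0,v_4] + [v_0,v_2],
  ∂[v_0,v_2,v_3] = [v_2,v_3] − [v_0,v_3] + [v_0,v_2].
This gives a 10×10 integer matrix of rank 6; reducing to Smith normal form yields diagonal entries (1,1,1,1,1,1).

Boundary ∂_3: C_3 → C_2 sends each 3-simplex σ to the alternating sum Σ_i (−1)^i (σ with its i-th vertex removed). For instance
  ∂[v_1,v_2,v_3,v_4] = [v_2,v_3,v_4] − [v_1,v_3,v_4] + [v_1,v_2,v_4] − [v_1,v_2,v_3],
  ∂[v_0,v_1,v_2,v_3] = [v_1,v_2,v_3] − [v_0,v_2,v_3] + [v_0,v_1,v_3] − [v_0,v_1,v_2].
The resulting 10×5 matrix has rank 4, and its Smith normal form has invariant factors (1,1,1,1).

From H_k ≅ ker(∂_k) / im(∂_{k+1}) we obtain:

  H_0: rank C_0 − rank ∂_1 = 5 − 4 = 1, and the invariant factors of ∂_1 are all 1, so H_0 = Z.
  H_1: rank ker ∂_1 − rank ∂_2 = (10 − 4) − 6 = 0, and the invariant factors of ∂_2 are all 1, so H_1 = 0.
  H_2: rank ker ∂_2 − rank ∂_3 = (10 − 6) − 4 = 0, and the invariant factors of ∂_3 are all 1, so H_2 = 0.
  H_3: rank ker ∂_3 − rank ∂_4 = (5 − 4) − 0 = 1, and there is no ∂_4, so H_3 = Z.

(K is a triangulation of the 3-sphere S^3.)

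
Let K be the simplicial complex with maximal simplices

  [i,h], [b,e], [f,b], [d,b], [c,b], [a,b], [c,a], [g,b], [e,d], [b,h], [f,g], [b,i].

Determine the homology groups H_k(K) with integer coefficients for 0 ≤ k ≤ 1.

H_0 = Z,  H_1 = Z^4.

Take the total order a < b < c < d < e < f < g < h < i on the vertex set. Then K (dimension 1) consists of the simplices:

  0-simplices (9): a, b, c, d, e, f, g, h, i
  1-simplices (12): ab, ac, bc, bd, be, bf, bg, bh, bi, de, fg, hi

so the chain groups are C_0 ≅ Z^9, C_1 ≅ Z^12.

Boundary ∂_1: C_1 → C_0 is given by ∂[p,q] = [q] − [p]. For instance
  ∂ac = c − a.
The resulting 9×12 matrix has rank 8, and its Smith normal form has invariant factors (1,1,1,1,1,1,1,1).

Computing H_k = (kernel of ∂_k) / (image of ∂_{k+1}):

  H_0: rank C_0 − rank ∂_1 = 9 − 8 = 1, and the invariant factors of ∂_1 are all 1, so H_0 ≅ Z.
  H_1: rank ker ∂_1 − rank ∂_2 = (12 − 8) − 0 = 4, and there is no ∂_2, so H_1 ≅ Z^4.

As a check, the Euler characteristic is 9 − 12 = -3, which agrees with 1 − 4 = -3.
(K is a triangulation of a wedge of 4 circles.)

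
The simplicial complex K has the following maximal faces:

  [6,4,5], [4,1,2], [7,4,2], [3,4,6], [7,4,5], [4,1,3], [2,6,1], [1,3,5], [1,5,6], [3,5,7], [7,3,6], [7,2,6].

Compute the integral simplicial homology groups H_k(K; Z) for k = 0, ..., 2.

K has 7 vertices, 18 edges, 12 triangles.
rank ∂_0 = 0, rank ∂_1 = 6 ⇒ b_0 = 7 − 0 − 6 = 1; all invariant factors of ∂_1 are 1 so no torsion. So H_0 = Z.
rank ∂_1 = 6, rank ∂_2 = 12 ⇒ b_1 = 18 − 6 − 12 = 0; ∂_2 has invariant factor(s) [2] giving torsion. So H_1 = Z/2.
rank ∂_2 = 12, rank ∂_3 = 0 ⇒ b_2 = 12 − 12 − 0 = 0. So H_2 = 0.

H_0 ≅ Z,  H_1 ≅ Z/2,  H_2 = 0.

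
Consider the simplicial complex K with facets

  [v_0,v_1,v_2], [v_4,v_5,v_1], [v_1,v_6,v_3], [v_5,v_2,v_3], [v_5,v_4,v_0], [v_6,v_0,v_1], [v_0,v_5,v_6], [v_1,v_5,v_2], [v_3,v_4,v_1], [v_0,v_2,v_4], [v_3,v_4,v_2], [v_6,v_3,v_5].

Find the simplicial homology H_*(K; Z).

Take the total order v_0 < v_1 < v_2 < v_3 < v_4 < v_5 < v_6 on the vertex set. Then K (dimension 2) consists of the simplices:

  0-simplices (7): [v_0], [v_1], [v_2], [v_3], [v_4], [v_5], [v_6]
  1-simplices (18): (18 of them)
  2-simplices (12): (12 of them)

so the chain groups are C_0 ≅ Z^7, C_1 ≅ Z^18, C_2 ≅ Z^12.

Boundary ∂_1: C_1 → C_0 maps an edge to its endpoints' difference, ∂[p,q] = q − p. For instance
  ∂[v_0,v_4] = [v_4] − [v_0].
The 7×18 boundary matrix has rank 6 and Smith normal form diag(1,1,1,1,1,1).

Boundary ∂_2: C_2 → C_1 acts by ∂[p,q,r] = [q,r] − [p,r] + [p,q]. For instance
  ∂[v_1,v_4,v_5] = [v_4,v_5] − [v_1,v_5] + [v_1,v_4],
  ∂[v_2,v_3,v_5] = [v_3,v_5] − [v_2,v_5] + [v_2,v_3].
The 18×12 boundary matrix has rank 12 and Smith normal form diag(1,1,1,1,1,1,1,1,1,1,1,2).

Computing H_k = (kernel of ∂_k) / (image of ∂_{k+1}):

  H_0: rank C_0 − rank ∂_1 = 7 − 6 = 1, and the invariant factors of ∂_1 are all 1, so H_0 ≅ Z.
  H_1: rank ker ∂_1 − rank ∂_2 = (18 − 6) − 12 = 0, and ∂_2 has invariant factor 2 > 1, so H_1 ≅ Z/2.
  H_2: rank ker ∂_2 − rank ∂_3 = (12 − 12) − 0 = 0, and there is no ∂_3, so H_2 ≅ 0.

H_0 = Z,  H_1 = Z/2,  H_2 = 0.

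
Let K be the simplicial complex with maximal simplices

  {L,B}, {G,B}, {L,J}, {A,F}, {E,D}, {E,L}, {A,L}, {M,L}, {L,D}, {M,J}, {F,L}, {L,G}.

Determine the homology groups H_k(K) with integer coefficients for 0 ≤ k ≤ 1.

H_0 ≅ Z,  H_1 ≅ Z^4.

Take the total order A < B < D < E < F < G < J < L < M on the vertex set. Then K (dimension 1) consists of the simplices:

  0-simplices (9): A, B, D, E, F, G, J, L, M
  1-simplices (12): AF, AL, BG, BL, DE, DL, EL, FL, GL, JL, JM, LM

so the chain groups are C_0 ≅ Z^9, C_1 ≅ Z^12.

The boundary map ∂_1: C_1 → C_0 maps an edge to its endpoints' difference, ∂[p,q] = q − p. For instance
  ∂AF = F − A.
As a 9×12 matrix over Z this has rank 8, with invariant factors (1,1,1,1,1,1,1,1).

Now H_k = ker ∂_k / im ∂_{k+1}, so:

  H_0: rank C_0 − rank ∂_1 = 9 − 8 = 1, and the invariant factors of ∂_1 are all 1, so H_0 = Z.
  H_1: rank ker ∂_1 − rank ∂_2 = (12 − 8) − 0 = 4, and there is no ∂_2, so H_1 = Z^4.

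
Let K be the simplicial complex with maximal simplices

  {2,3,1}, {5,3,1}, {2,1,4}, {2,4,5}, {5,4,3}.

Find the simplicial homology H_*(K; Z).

H_0 ≅ Z,  H_1 ≅ Z,  H_2 = 0.

Take the total order 1 < 2 < 3 < 4 < 5 on the vertex set. Then K (dimension 2) consists of the simplices:

  0-simplices (5): [1], [2], [3], [4], [5]
  1-simplices (10): [1,2], [1,3], [1,4], [1,5], [2,3], [2,4], [2,5], [3,4], [3,5], [4,5]
  2-simplices (5): [1,2,3], [1,2,4], [1,3,5], [2,4,5], [3,4,5]

giving chain groups C_0 ≅ Z^5, C_1 ≅ Z^10, C_2 ≅ Z^5.

Boundary ∂_1: C_1 → C_0 is given by ∂[p,q] = [q] − [p]. For instance
  ∂[1,2] = [2] − [1].
The 5×10 boundary matrix has rank 4 and Smith normal form diag(1,1,1,1).

∂_2: C_2 → C_1 sends each 2-simplex [p,q,r] to [q,r] − [p,r] + [p,q]. For instance
  ∂[1,3,5] = [3,5] − [1,5] + [1,3],
  ∂[2,4,5] = [4,5] − [2,5] + [2,4].
The 10×5 boundary matrix has rank 5 and Smith normal form diag(1,1,1,1,1).

From H_k ≅ ker(∂_k) / im(∂_{k+1}) we obtain:

  H_0: rank C_0 − rank ∂_1 = 5 − 4 = 1, and the invariant factors of ∂_1 are all 1, so H_0 = Z.
  H_1: rank ker ∂_1 − rank ∂_2 = (10 − 4) − 5 = 1, and the invariant factors of ∂_2 are all 1, so H_1 = Z.
  H_2: rank ker ∂_2 − rank ∂_3 = (5 − 5) − 0 = 0, and there is no ∂_3, so H_2 = 0.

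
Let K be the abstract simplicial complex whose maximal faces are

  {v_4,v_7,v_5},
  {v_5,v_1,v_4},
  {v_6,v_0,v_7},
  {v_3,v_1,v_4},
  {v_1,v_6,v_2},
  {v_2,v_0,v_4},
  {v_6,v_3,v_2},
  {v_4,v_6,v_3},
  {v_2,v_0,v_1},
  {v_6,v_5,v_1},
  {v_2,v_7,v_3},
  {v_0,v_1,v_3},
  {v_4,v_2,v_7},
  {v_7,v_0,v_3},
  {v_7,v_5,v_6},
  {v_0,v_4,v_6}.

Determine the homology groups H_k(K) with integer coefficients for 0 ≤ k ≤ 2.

Take the total order v_0 < v_1 < v_2 < v_3 < v_4 < v_5 < v_6 < v_7 on the vertex set. Then K (dimension 2) consists of the simplices:

  0-simplices (8): [v_0], [v_1], [v_2], [v_3], [v_4], [v_5], [v_6], [v_7]
  1-simplices (24): (24 of them)
  2-simplices (16): (16 of them)

giving chain groups C_0 ≅ Z^8, C_1 ≅ Z^24, C_2 ≅ Z^16.

∂_1: C_1 → C_0 maps an edge to its endpoints' difference, ∂[p,q] = q − p. For instance
  ∂[v_4,v_5] = [v_5] − [v_4].
This gives a 8×24 integer matrix of rank 7; reducing to Smith normal form yields diagonal entries (1,1,1,1,1,1,1).

∂_2: C_2 → C_1 acts by ∂[p,q,r] = [q,r] − [p,r] + [p,q]. For instance
  ∂[v_0,v_2,v_4] = [v_2,v_4] − [v_0,v_4] + [v_0,v_2],
  ∂[v_5,v_6,v_7] = [v_6,v_7] − [v_5,v_7] + [v_5,v_6].
As a 24×16 matrix over Z this has rank 15, with invariant factors (1,1,1,1,1,1,1,1,1,1,1,1,1,1,1).

Reading off H_k = ker ∂_k / im ∂_{k+1}:

  H_0: rank C_0 − rank ∂_1 = 8 − 7 = 1, and the invariant factors of ∂_1 are all 1, so H_0 ≅ Z.
  H_1: rank ker ∂_1 − rank ∂_2 = (24 − 7) − 15 = 2, and the invariant factors of ∂_2 are all 1, so H_1 ≅ Z^2.
  H_2: rank ker ∂_2 − rank ∂_3 = (16 − 15) − 0 = 1, and there is no ∂_3, so H_2 ≅ Z.

As a check, the Euler characteristic is 8 − 24 + 16 = 0, which agrees with 1 − 2 + 1 = 0.

H_0 = Z,  H_1 = Z^2,  H_2 = Z.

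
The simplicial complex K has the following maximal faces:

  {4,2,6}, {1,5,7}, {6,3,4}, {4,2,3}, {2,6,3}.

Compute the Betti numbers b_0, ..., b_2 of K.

b_0 = 2, b_1 = 0, b_2 = 1.

Take the total order 1 < 2 < 3 < 4 < 5 < 6 < 7 on the vertex set. Then K (dimension 2) consists of the simplices:

  0-simplices (7): [1], [2], [3], [4], [5], [6], [7]
  1-simplices (9): [1,5], [1,7], [2,3], [2,4], [2,6], [3,4], [3,6], [4,6], [5,7]
  2-simplices (5): [1,5,7], [2,3,4], [2,3,6], [2,4,6], [3,4,6]

giving chain groups C_0 ≅ Z^7, C_1 ≅ Z^9, C_2 ≅ Z^5.

Boundary ∂_1: C_1 → C_0 is given by ∂[p,q] = [q] − [p]. For instance
  ∂[1,5] = [5] − [1].
The resulting 7×9 matrix has rank 5, and its Smith normal form has invariant factors (1,1,1,1,1).

Boundary ∂_2: C_2 → C_1 sends each 2-simplex [p,q,r] to [q,r] − [p,r] + [p,q]. For instance
  ∂[3,4,6] = [4,6] − [3,6] + [3,4],
  ∂[2,3,4] = [3,4] − [2,4] + [2,3].
This gives a 9×5 integer matrix of rank 4; reducing to Smith normal form yields diagonal entries (1,1,1,1).

Computing H_k = (kernel of ∂_k) / (image of ∂_{k+1}):

  H_0: rank C_0 − rank ∂_1 = 7 − 5 = 2, and the invariant factors of ∂_1 are all 1, so H_0 = Z^2.
  H_1: rank ker ∂_1 − rank ∂_2 = (9 − 5) − 4 = 0, and the invariant factors of ∂_2 are all 1, so H_1 = 0.
  H_2: rank ker ∂_2 − rank ∂_3 = (5 − 4) − 0 = 1, and there is no ∂_3, so H_2 = Z.

As a check, the Euler characteristic is 7 − 9 + 5 = 3, which agrees with 2 − 0 + 1 = 3.

Hence the Betti numbers are b_0 = 2, b_1 = 0, b_2 = 1.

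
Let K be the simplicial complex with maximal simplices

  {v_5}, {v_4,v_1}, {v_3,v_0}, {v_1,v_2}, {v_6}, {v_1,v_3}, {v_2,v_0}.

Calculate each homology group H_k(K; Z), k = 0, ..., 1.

Fix the vertex order v_0 < v_1 < v_2 < v_3 < v_4 < v_5 < v_6 and write every simplex with vertices in increasing order. Then dim K = 1 and the simplices of K are:

  0-simplices (7): [v_0], [v_1], [v_2], [v_3], [v_4], [v_5], [v_6]
  1-simplices (5): [v_0,v_2], [v_0,v_3], [v_1,v_2], [v_1,v_3], [v_1,v_4]

so the chain groups are C_0 ≅ Z^7, C_1 ≅ Z^5.

Boundary ∂_1: C_1 → C_0 maps an edge to its endpoints' difference, ∂[p,q] = q − p.
The 7×5 boundary matrix has rank 4 and Smith normal form diag(1,1,1,1).

Computing H_k = (kernel of ∂_k) / (image of ∂_{k+1}):

  H_0: rank C_0 − rank ∂_1 = 7 − 4 = 3, and the invariant factors of ∂_1 are all 1, so H_0 = Z^3.
  H_1: rank ker ∂_1 − rank ∂_2 = (5 − 4) − 0 = 1, and there is no ∂_2, so H_1 = Z.

As a check, the Euler characteristic is 7 − 5 = 2, which agrees with 3 − 1 = 2.

H_0 = Z^3,  H_1 = Z.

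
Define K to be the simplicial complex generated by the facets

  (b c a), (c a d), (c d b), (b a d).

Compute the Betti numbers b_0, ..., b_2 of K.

Take the total order a < b < c < d on the vertex set. Then K (dimension 2) consists of the simplices:

  0-simplices (4): a, b, c, d
  1-simplices (6): ab, ac, ad, bc, bd, cd
  2-simplices (4): abc, abd, acd, bcd

giving chain groups C_0 ≅ Z^4, C_1 ≅ Z^6, C_2 ≅ Z^4.

The boundary map ∂_1: C_1 → C_0 sends each edge [p,q] (with p < q) to q − p. For instance
  ∂bd = d − b.
This gives a 4×6 integer matrix of rank 3; reducing to Smith normal form yields diagonal entries (1,1,1).

The boundary map ∂_2: C_2 → C_1 acts by ∂[p,q,r] = [q,r] − [p,r] + [p,q]. For instance
  ∂abc = bc − ac + ab,
  ∂acd = cd − ad + ac.
The resulting 6×4 matrix has rank 3, and its Smith normal form has invariant factors (1,1,1).

Now H_k = ker ∂_k / im ∂_{k+1}, so:

  H_0: rank C_0 − rank ∂_1 = 4 − 3 = 1, and the invariant factors of ∂_1 are all 1, so H_0 = Z.
  H_1: rank ker ∂_1 − rank ∂_2 = (6 − 3) − 3 = 0, and the invariant factors of ∂_2 are all 1, so H_1 = 0.
  H_2: rank ker ∂_2 − rank ∂_3 = (4 − 3) − 0 = 1, and there is no ∂_3, so H_2 = Z.

As a check, the Euler characteristic is 4 − 6 + 4 = 2, which agrees with 1 − 0 + 1 = 2.

Hence the Betti numbers are b_0 = 1, b_1 = 0, b_2 = 1.

b_0 = 1, b_1 = 0, b_2 = 1.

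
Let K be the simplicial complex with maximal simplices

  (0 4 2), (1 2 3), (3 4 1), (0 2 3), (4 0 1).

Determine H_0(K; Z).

H_0 = Z.

We work with the vertex ordering 0 < 1 < 2 < 3 < 4. The simplices of K, each written with vertices in increasing order, are:

  0-simplices (5): [0], [1], [2], [3], [4]
  1-simplices (10): [0,1], [0,2], [0,3], [0,4], [1,2], [1,3], [1,4], [2,3], [2,4], [3,4]
  2-simplices (5): [0,1,4], [0,2,3], [0,2,4], [1,2,3], [1,3,4]

giving chain groups C_0 ≅ Z^5, C_1 ≅ Z^10, C_2 ≅ Z^5.

Boundary ∂_1: C_1 → C_0 is given by ∂[p,q] = [q] − [p].
The 5×10 boundary matrix has rank 4 and Smith normal form diag(1,1,1,1).

∂_2: C_2 → C_1 sends each 2-simplex [p,q,r] to [q,r] − [p,r] + [p,q]. For instance
  ∂[0,2,3] = [2,3] − [0,3] + [0,2],
  ∂[0,1,4] = [1,4] − [0,4] + [0,1].
The resulting 10×5 matrix has rank 5, and its Smith normal form has invariant factors (1,1,1,1,1).

From H_k ≅ ker(∂_k) / im(∂_{k+1}) we obtain:

  H_0: rank C_0 − rank ∂_1 = 5 − 4 = 1, and the invariant factors of ∂_1 are all 1, so H_0 = Z.

(K is a triangulation of the Möbius band.)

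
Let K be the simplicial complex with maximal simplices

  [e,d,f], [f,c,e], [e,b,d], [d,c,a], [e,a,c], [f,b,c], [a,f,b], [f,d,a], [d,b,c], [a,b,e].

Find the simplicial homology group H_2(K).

H_2 ≅ 0.

Order the vertices as a < b < c < d < e < f. Listing each simplex with vertices in this order, K has dimension 2 with simplices:

  0-simplices (6): a, b, c, d, e, f
  1-simplices (15): ab, ac, ad, ae, af, bc, bd, be, bf, cd, ce, cf, de, df, ef
  2-simplices (10): abe, abf, acd, ace, adf, bcd, bcf, bde, cef, def

giving chain groups C_0 ≅ Z^6, C_1 ≅ Z^15, C_2 ≅ Z^10.

Boundary ∂_1: C_1 → C_0 sends each edge [p,q] (with p < q) to q − p. For instance
  ∂be = e − b.
This gives a 6×15 integer matrix of rank 5; reducing to Smith normal form yields diagonal entries (1,1,1,1,1).

Boundary ∂_2: C_2 → C_1 sends each 2-simplex [p,q,r] to [q,r] − [p,r] + [p,q]. For instance
  ∂abe = be − ae + ab,
  ∂bcd = cd − bd + bc.
The resulting 15×10 matrix has rank 10, and its Smith normal form has invariant factors (1,1,1,1,1,1,1,1,1,2).

Now H_k = ker ∂_k / im ∂_{k+1}, so:

  H_2: rank ker ∂_2 − rank ∂_3 = (10 − 10) − 0 = 0, and there is no ∂_3, so H_2 ≅ 0.

(K is a triangulation of the real projective plane RP^2.)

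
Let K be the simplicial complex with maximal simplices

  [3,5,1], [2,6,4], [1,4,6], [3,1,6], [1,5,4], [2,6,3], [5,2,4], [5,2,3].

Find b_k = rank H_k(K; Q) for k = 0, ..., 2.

K has 6 vertices, 12 edges, 8 triangles.
rank ∂_0 = 0, rank ∂_1 = 5 ⇒ b_0 = 6 − 0 − 5 = 1; all invariant factors of ∂_1 are 1 so no torsion. So H_0 ≅ Z.
rank ∂_1 = 5, rank ∂_2 = 7 ⇒ b_1 = 12 − 5 − 7 = 0; all invariant factors of ∂_2 are 1 so no torsion. So H_1 ≅ 0.
rank ∂_2 = 7, rank ∂_3 = 0 ⇒ b_2 = 8 − 7 − 0 = 1. So H_2 ≅ Z.

b_0 = 1, b_1 = 0, b_2 = 1.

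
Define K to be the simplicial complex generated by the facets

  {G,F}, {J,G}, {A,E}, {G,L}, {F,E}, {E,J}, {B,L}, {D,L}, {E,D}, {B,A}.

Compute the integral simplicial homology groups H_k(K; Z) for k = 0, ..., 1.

H_0 ≅ Z,  H_1 ≅ Z^3.

Order the vertices as A < B < D < E < F < G < J < L. Listing each simplex with vertices in this order, K has dimension 1 with simplices:

  0-simplices (8): A, B, D, E, F, G, J, L
  1-simplices (10): AB, AE, BL, DE, DL, EF, EJ, FG, GJ, GL

giving chain groups C_0 ≅ Z^8, C_1 ≅ Z^10.

Boundary ∂_1: C_1 → C_0 is given by ∂[p,q] = [q] − [p].
The 8×10 boundary matrix has rank 7 and Smith normal form diag(1,1,1,1,1,1,1).

From H_k ≅ ker(∂_k) / im(∂_{k+1}) we obtain:

  H_0: rank C_0 − rank ∂_1 = 8 − 7 = 1, and the invariant factors of ∂_1 are all 1, so H_0 = Z.
  H_1: rank ker ∂_1 − rank ∂_2 = (10 − 7) − 0 = 3, and there is no ∂_2, so H_1 = Z^3.

As a check, the Euler characteristic is 8 − 10 = -2, which agrees with 1 − 3 = -2.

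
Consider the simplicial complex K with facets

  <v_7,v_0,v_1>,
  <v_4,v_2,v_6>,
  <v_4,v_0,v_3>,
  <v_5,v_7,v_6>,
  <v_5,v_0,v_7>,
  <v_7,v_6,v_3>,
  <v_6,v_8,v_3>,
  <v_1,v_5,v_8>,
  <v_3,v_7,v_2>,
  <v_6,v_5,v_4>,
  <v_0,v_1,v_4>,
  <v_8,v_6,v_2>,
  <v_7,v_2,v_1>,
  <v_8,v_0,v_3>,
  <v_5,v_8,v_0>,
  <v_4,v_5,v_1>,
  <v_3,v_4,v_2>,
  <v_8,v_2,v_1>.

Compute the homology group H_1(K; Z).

Fix the vertex order v_0 < v_1 < v_2 < v_3 < v_4 < v_5 < v_6 < v_7 < v_8 and write every simplex with vertices in increasing order. Then dim K = 2 and the simplices of K are:

  0-simplices (9): [v_0], [v_1], [v_2], [v_3], [v_4], [v_5], [v_6], [v_7], [v_8]
  1-simplices (27): (27 of them)
  2-simplices (18): (18 of them)

giving chain groups C_0 ≅ Z^9, C_1 ≅ Z^27, C_2 ≅ Z^18.

Boundary ∂_1: C_1 → C_0 is given by ∂[p,q] = [q] − [p].
As a 9×27 matrix over Z this has rank 8, with invariant factors (1,1,1,1,1,1,1,1).

Boundary ∂_2: C_2 → C_1 sends each 2-simplex [p,q,r] to [q,r] − [p,r] + [p,q]. For instance
  ∂[v_2,v_4,v_6] = [v_4,v_6] − [v_2,v_6] + [v_2,v_4],
  ∂[v_1,v_2,v_7] = [v_2,v_7] − [v_1,v_7] + [v_1,v_2].
As a 27×18 matrix over Z this has rank 18, with invariant factors (1,1,1,1,1,1,1,1,1,1,1,1,1,1,1,1,1,2).

From H_k ≅ ker(∂_k) / im(∂_{k+1}) we obtain:

  H_1: rank ker ∂_1 − rank ∂_2 = (27 − 8) − 18 = 1, and ∂_2 has invariant factor 2 > 1, so H_1 = Z ⊕ Z/2Z.

H_1 = Z ⊕ Z/2Z.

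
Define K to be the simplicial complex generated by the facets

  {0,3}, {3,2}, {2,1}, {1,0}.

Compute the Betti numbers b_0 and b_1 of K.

We work with the vertex ordering 0 < 1 < 2 < 3. The simplices of K, each written with vertices in increasing order, are:

  0-simplices (4): [0], [1], [2], [3]
  1-simplices (4): [0,1], [0,3], [1,2], [2,3]

Hence C_0 ≅ Z^4, C_1 ≅ Z^4.

∂_1: C_1 → C_0 maps an edge to its endpoints' difference, ∂[p,q] = q − p. For instance
  ∂[0,3] = [3] − [0].
This gives a 4×4 integer matrix of rank 3; reducing to Smith normal form yields diagonal entries (1,1,1).

Reading off H_k = ker ∂_k / im ∂_{k+1}:

  H_0: rank C_0 − rank ∂_1 = 4 − 3 = 1, and the invariant factors of ∂_1 are all 1, so H_0 ≅ Z.
  H_1: rank ker ∂_1 − rank ∂_2 = (4 − 3) − 0 = 1, and there is no ∂_2, so H_1 ≅ Z.

Hence the Betti numbers are b_0 = 1, b_1 = 1.

b_0 = 1, b_1 = 1.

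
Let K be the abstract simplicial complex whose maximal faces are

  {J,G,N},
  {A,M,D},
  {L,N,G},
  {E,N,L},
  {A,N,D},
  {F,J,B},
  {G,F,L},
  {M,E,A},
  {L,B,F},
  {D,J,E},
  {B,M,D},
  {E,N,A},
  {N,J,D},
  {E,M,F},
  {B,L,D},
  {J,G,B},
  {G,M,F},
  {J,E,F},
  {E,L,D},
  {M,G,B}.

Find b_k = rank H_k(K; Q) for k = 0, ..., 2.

b_0 = 1, b_1 = 1, b_2 = 0.

K has 10 vertices, 30 edges, 20 triangles.
rank ∂_0 = 0, rank ∂_1 = 9 ⇒ b_0 = 10 − 0 − 9 = 1; all invariant factors of ∂_1 are 1 so no torsion. So H_0 = Z.
rank ∂_1 = 9, rank ∂_2 = 20 ⇒ b_1 = 30 − 9 − 20 = 1; ∂_2 has invariant factor(s) [2] giving torsion. So H_1 = Z ⊕ Z/2.
rank ∂_2 = 20, rank ∂_3 = 0 ⇒ b_2 = 20 − 20 − 0 = 0. So H_2 = 0.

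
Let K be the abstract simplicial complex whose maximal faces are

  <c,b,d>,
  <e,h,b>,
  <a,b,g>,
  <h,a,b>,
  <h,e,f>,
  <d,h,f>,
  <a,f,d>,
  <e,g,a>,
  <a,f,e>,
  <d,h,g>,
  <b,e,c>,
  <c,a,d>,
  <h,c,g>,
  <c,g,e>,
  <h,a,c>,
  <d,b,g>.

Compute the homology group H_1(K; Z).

Order the vertices as a < b < c < d < e < f < g < h. Listing each simplex with vertices in this order, K has dimension 2 with simplices:

  0-simplices (8): a, b, c, d, e, f, g, h
  1-simplices (24): ab, ac, ad, ae, af, ag, ah, bc, bd, be, bg, bh, cd, ce, cg, ch, df, dg, dh, ef, eg, eh, fh, gh
  2-simplices (16): abg, abh, acd, ach, adf, aef, aeg, bcd, bce, bdg, beh, ceg, cgh, dfh, dgh, efh

so the chain groups are C_0 ≅ Z^8, C_1 ≅ Z^24, C_2 ≅ Z^16.

The boundary map ∂_1: C_1 → C_0 is given by ∂[p,q] = [q] − [p].
As a 8×24 matrix over Z this has rank 7, with invariant factors (1,1,1,1,1,1,1).

The boundary map ∂_2: C_2 → C_1 maps a triangle to the signed sum of its edges. For instance
  ∂aeg = eg − ag + ae,
  ∂efh = fh − eh + ef.
As a 24×16 matrix over Z this has rank 15, with invariant factors (1,1,1,1,1,1,1,1,1,1,1,1,1,1,1).

Computing H_k = (kernel of ∂_k) / (image of ∂_{k+1}):

  H_1: rank ker ∂_1 − rank ∂_2 = (24 − 7) − 15 = 2, and the invariant factors of ∂_2 are all 1, so H_1 = Z^2.

H_1 ≅ Z^2.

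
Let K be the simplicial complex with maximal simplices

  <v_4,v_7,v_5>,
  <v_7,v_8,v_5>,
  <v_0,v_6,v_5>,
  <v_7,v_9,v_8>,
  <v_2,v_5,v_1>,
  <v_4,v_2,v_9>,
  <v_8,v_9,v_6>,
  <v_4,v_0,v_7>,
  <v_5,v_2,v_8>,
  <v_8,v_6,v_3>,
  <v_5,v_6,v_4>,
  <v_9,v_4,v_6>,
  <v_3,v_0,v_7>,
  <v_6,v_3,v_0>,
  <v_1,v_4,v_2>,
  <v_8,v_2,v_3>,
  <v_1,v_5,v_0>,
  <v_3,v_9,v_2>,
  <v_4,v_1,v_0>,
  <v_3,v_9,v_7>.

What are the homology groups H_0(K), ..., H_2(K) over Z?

Order the vertices as v_0 < v_1 < v_2 < v_3 < v_4 < v_5 < v_6 < v_7 < v_8 < v_9. Listing each simplex with vertices in this order, K has dimension 2 with simplices:

  0-simplices (10): [v_0], [v_1], [v_2], [v_3], [v_4], [v_5], [v_6], [v_7], [v_8], [v_9]
  1-simplices (30): (30 of them)
  2-simplices (20): (20 of them)

giving chain groups C_0 ≅ Z^10, C_1 ≅ Z^30, C_2 ≅ Z^20.

Boundary ∂_1: C_1 → C_0 maps an edge to its endpoints' difference, ∂[p,q] = q − p. For instance
  ∂[v_5,v_6] = [v_6] − [v_5].
The 10×30 boundary matrix has rank 9 and Smith normal form diag(1,1,1,1,1,1,1,1,1).

The boundary map ∂_2: C_2 → C_1 maps a triangle to the signed sum of its edges. For instance
  ∂[v_2,v_5,v_8] = [v_5,v_8] − [v_2,v_8] + [v_2,v_5],
  ∂[v_0,v_1,v_5] = [v_1,v_5] − [v_0,v_5] + [v_0,v_1].
This gives a 30×20 integer matrix of rank 20; reducing to Smith normal form yields diagonal entries (1,1,1,1,1,1,1,1,1,1,1,1,1,1,1,1,1,1,1,2).

From H_k ≅ ker(∂_k) / im(∂_{k+1}) we obtain:

  H_0: rank C_0 − rank ∂_1 = 10 − 9 = 1, and the invariant factors of ∂_1 are all 1, so H_0 = Z.
  H_1: rank ker ∂_1 − rank ∂_2 = (30 − 9) − 20 = 1, and ∂_2 has invariant factor 2 > 1, so H_1 = Z ⊕ Z/2.
  H_2: rank ker ∂_2 − rank ∂_3 = (20 − 20) − 0 = 0, and there is no ∂_3, so H_2 = 0.

(K is a triangulation of the Klein bottle.)

H_0 = Z,  H_1 = Z ⊕ Z/2,  H_2 = 0.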